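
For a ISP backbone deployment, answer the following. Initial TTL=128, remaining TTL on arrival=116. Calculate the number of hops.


Given: initial TTL = 128, received TTL = 116
Hops = initial TTL - received TTL
Hops = 128 - 116 = 12

12


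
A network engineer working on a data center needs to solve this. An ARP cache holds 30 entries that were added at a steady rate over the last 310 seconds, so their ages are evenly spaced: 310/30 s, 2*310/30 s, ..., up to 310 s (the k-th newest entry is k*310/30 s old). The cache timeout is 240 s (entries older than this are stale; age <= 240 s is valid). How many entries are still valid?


Ages are k * 310/30 s for k = 1..30 (spacing = 10.3333 s).
Entry k is valid iff k * 310/30 <= 240 iff k <= 30 * 240 / 310 = 23.2258
n_valid = floor(23.2258) = 23
(n_stale = 30 - 23 = 7)

23


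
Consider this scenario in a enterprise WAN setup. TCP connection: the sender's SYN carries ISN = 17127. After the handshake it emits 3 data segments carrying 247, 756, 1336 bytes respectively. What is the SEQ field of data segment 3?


The SYN occupies sequence number ISN = 17127, so the first data byte is ISN + 1 = 17128.
SEQ of data segment i = (ISN + 1) + sum of payload sizes of segments 1..i-1.
Segment 1: SEQ = 17128, payload = 247 bytes
Segment 2: SEQ = 17375, payload = 756 bytes
Segment 3: SEQ = 18131, payload = 1336 bytes
SEQ of segment 3 = 17128 + 247 + 756 = 18131

18131


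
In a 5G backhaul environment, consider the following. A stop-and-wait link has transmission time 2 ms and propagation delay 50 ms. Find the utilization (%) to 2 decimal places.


Given: Ttrans = 2 ms, Tprop = 50 ms
RTT = 2 * Tprop = 2 * 50 = 100 ms
U = Ttrans / (Ttrans + RTT)
U = 2 / (2 + 100)
U = 2 / 102 = 0.019608
U% = 1.96%

1.96


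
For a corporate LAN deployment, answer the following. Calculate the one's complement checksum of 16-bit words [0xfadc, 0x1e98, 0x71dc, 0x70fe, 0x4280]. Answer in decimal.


Given words: [0xfadc, 0x1e98, 0x71dc, 0x70fe, 0x4280]
Step 1: Sum all words
Raw sum = 64220 + 7832 + 29148 + 28926 + 17024 = 147150
Step 2: Fold carry: (16078 + 2) = 16080
One's complement = ~16080 & 0xFFFF = 49455

49455


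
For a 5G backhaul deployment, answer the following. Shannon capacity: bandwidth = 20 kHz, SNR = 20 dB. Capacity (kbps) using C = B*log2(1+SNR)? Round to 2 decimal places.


Given: B = 20 kHz, SNR = 20 dB
SNR linear = 10^(20/10) = 100
1 + SNR = 101
log2(101) = 6.6582114828
C = 20 * 1000 * 6.6582114828 = 133164.2297 bps
C = 133.164230 kbps -> 133.16 kbps (2 dp)

133.16


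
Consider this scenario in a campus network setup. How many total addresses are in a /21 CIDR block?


Given: CIDR prefix /21
Host bits = 32 - 21 = 11
Total addresses = 2^11 = 2048

2048


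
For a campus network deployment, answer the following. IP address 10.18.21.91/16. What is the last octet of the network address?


Given: IP = 10.18.21.91, prefix = /16
Subnet mask = 255.255.0.0
Last octet of IP: 91
Last octet of mask: 0
Network last octet = 91 AND 0 = 0

0


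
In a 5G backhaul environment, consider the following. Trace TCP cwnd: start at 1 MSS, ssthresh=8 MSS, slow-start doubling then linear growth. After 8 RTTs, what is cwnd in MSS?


RTT 0: cwnd = 1 MSS (initial)
RTT 1: cwnd = 2 MSS (slow start, doubled)
RTT 2: cwnd = 4 MSS (slow start, doubled)
RTT 3: cwnd = 8 MSS (slow start, doubled)
RTT 4: cwnd = 9 MSS (congestion avoidance, +1)
RTT 5: cwnd = 10 MSS (congestion avoidance, +1)
RTT 6: cwnd = 11 MSS (congestion avoidance, +1)
RTT 7: cwnd = 12 MSS (congestion avoidance, +1)
RTT 8: cwnd = 13 MSS (congestion avoidance, +1)

13


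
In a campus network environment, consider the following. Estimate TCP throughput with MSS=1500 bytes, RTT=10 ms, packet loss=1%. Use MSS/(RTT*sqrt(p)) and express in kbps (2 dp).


Given: MSS = 1500 bytes, RTT = 10 ms, loss = 1%
RTT in seconds = 10 / 1000 = 0.01
Loss rate = 1% = 0.01
sqrt(loss) = sqrt(0.01) = 0.1
Throughput (bytes/s) = 1500 / (0.01 * 0.1) = 1500000.0000
Throughput (kbps) = 1500000.0000 * 8 / 1000 = 12000.000000 -> 12000.00 kbps (2 dp)

12000.00


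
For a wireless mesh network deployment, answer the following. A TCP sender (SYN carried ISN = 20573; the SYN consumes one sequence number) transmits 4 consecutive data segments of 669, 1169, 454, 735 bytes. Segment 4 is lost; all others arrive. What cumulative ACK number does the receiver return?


SYN uses sequence number 20573; first data byte = ISN + 1 = 20574.
Segment 1: SEQ = 20574, len = 669 B, covers [20574, 21242]
Segment 2: SEQ = 21243, len = 1169 B, covers [21243, 22411]
Segment 3: SEQ = 22412, len = 454 B, covers [22412, 22865]
Segment 4: SEQ = 22866, len = 735 B, covers [22866, 23600] [LOST]
In-order data received: bytes [20574, 22865] (segments 1..3).
Segment 4 missing -> gap begins at byte 22866.
Cumulative ACK = next expected in-order byte = 20574 + 669 + 1169 + 454 = 22866

22866


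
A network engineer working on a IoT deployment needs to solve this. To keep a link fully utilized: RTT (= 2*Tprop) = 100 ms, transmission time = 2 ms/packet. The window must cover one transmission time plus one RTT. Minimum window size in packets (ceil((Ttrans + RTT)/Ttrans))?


Given: Ttrans = 2 ms, RTT = 100 ms (= 2 * Tprop, Tprop = 50 ms)
Time until first ACK returns = Ttrans + RTT = 2 + 100 = 102 ms
Need W * Ttrans >= Ttrans + RTT  ->  W >= (Ttrans + RTT) / Ttrans
(Ttrans + RTT) / Ttrans = 102 / 2 = 51
W_min = ceil(51) = 51

51


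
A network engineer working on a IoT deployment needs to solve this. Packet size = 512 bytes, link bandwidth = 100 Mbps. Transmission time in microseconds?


Given: packet = 512 bytes, bandwidth = 100 Mbps
Packet in bits = 512 * 8 = 4096 bits
Bandwidth = 100 * 10^6 = 100000000 bps
Time = 4096 / 100000000 seconds
Time in us = 4096 * 10^6 / 100000000 = 40.96

40.96


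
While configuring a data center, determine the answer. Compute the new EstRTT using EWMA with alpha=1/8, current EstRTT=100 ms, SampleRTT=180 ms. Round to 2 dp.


Given: EstRTT = 100 ms, SampleRTT = 180 ms, alpha = 1/8
New EstRTT = (1 - alpha) * EstRTT + alpha * SampleRTT
(7/8) * 100 = 87.5
(1/8) * 180 = 22.5
New EstRTT = 87.5 + 22.5 = 110 ms -> 110.00 ms (2 dp)

110.00


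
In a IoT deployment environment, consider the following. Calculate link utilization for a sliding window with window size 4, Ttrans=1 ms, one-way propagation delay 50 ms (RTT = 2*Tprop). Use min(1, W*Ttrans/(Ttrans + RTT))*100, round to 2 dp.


Given: W = 4, Ttrans = 1 ms, RTT = 100 ms (= 2 * Tprop, Tprop = 50 ms)
Cycle time = Ttrans + RTT = 1 + 100 = 101 ms (first packet sent until its ACK returns)
W * Ttrans = 4 * 1 = 4 ms of sending per cycle
W * Ttrans / (Ttrans + RTT) = 4 / 101 = 0.039604
U = min(1, 0.039604) = 0.039604
U% = 3.96%

3.96


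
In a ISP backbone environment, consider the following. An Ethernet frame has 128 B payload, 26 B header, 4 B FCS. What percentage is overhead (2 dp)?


Given: payload = 128 B, header = 26 B, trailer = 4 B
Overhead bytes = header + trailer = 26 + 4 = 30
Total frame = payload + overhead = 128 + 30 = 158
Overhead % = 30 / 158 * 100 = 18.9873% -> 18.99% (2 dp)

18.99


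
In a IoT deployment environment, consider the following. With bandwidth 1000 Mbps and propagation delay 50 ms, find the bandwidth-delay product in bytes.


Given: bandwidth = 1000 Mbps, delay = 50 ms
BDP in bits = 1000 * 10^6 * 50 / 1000
BDP in bits = 50000000
BDP in bytes = 50000000 / 8 = 6250000

6250000


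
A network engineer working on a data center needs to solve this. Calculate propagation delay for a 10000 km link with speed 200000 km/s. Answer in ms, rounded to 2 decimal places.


Given: distance = 10000 km, speed = 200000 km/s
Delay = distance / speed = 10000 / 200000 seconds
Delay in ms = 10000 * 1000 / 200000
Delay = 50.0000 ms
Rounded to 2 dp = 50.00 ms

50.00


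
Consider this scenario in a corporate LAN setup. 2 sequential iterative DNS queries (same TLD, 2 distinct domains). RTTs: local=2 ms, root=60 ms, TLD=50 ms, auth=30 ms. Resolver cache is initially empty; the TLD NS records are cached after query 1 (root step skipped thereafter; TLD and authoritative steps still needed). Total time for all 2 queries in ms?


Lookup 1 (cold cache): local + root + TLD + auth = 2 + 60 + 50 + 30 = 142 ms
Lookups 2..2 (TLD NS cached -> skip root; new domain -> still ask TLD and auth): local + TLD + auth = 2 + 50 + 30 = 82 ms each
Remaining 1 lookups: 1 * 82 = 82 ms
Total = 142 + 82 = 224 ms

224


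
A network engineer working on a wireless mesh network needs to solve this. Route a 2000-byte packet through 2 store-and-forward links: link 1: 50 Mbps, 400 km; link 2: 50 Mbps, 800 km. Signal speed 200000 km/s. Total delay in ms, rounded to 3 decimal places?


Packet = 2000 bytes = 16000 bits. Store-and-forward: sum (t_trans + t_prop) per link.
Link 1: t_trans = 16000/(50*10^6) s = 0.3200 ms; t_prop = 400/200000 s = 2.0000 ms; subtotal = 2.3200 ms
Link 2: t_trans = 16000/(50*10^6) s = 0.3200 ms; t_prop = 800/200000 s = 4.0000 ms; subtotal = 4.3200 ms
End-to-end = 2.3200 + 4.3200 = 6.6400 ms -> 6.640 ms (3 dp)

6.640


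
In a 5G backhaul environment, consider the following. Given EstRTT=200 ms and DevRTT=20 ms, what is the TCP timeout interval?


Given: EstRTT = 200 ms, DevRTT = 20 ms
Timeout = EstRTT + 4 * DevRTT
4 * DevRTT = 4 * 20 = 80
Timeout = 200 + 80 = 280 ms

280


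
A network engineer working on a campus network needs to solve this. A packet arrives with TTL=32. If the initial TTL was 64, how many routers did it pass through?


Given: initial TTL = 64, received TTL = 32
Hops = initial TTL - received TTL
Hops = 64 - 32 = 32

32


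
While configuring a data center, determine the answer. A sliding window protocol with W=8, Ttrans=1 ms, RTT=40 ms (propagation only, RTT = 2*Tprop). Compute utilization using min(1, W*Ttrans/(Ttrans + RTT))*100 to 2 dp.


Given: W = 8, Ttrans = 1 ms, RTT = 40 ms (= 2 * Tprop, Tprop = 20 ms)
Cycle time = Ttrans + RTT = 1 + 40 = 41 ms (first packet sent until its ACK returns)
W * Ttrans = 8 * 1 = 8 ms of sending per cycle
W * Ttrans / (Ttrans + RTT) = 8 / 41 = 0.195122
U = min(1, 0.195122) = 0.195122
U% = 19.51%

19.51


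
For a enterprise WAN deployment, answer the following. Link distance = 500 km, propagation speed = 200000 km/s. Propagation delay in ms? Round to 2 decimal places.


Given: distance = 500 km, speed = 200000 km/s
Delay = distance / speed = 500 / 200000 seconds
Delay in ms = 500 * 1000 / 200000
Delay = 2.5000 ms
Rounded to 2 dp = 2.50 ms

2.50


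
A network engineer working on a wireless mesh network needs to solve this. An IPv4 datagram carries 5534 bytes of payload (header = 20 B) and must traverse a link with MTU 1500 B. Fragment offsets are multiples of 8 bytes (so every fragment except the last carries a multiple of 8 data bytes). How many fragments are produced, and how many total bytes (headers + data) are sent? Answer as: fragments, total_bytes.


Max data per non-final fragment = floor((MTU - header)/8)*8 = floor((1500 - 20)/8)*8 = floor(1480/8)*8 = 1480 B
Final fragment needs no 8-byte alignment: it can carry up to MTU - header = 1480 B
Non-final fragments needed = ceil((payload - 1480) / 1480) = ceil(4054/1480) = ceil(2.7392) = 3
Number of fragments = 3 + 1 = 4
Fragment sizes (data): 3 * 1480 B + 1094 B (last, 1094 <= 1480 OK)
Total bytes sent = payload + n_frags * header = 5534 + 4*20 = 5534 + 80 = 5614 B

4, 5614


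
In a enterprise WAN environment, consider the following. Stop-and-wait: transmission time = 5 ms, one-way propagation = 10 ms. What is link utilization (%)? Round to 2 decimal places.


Given: Ttrans = 5 ms, Tprop = 10 ms
RTT = 2 * Tprop = 2 * 10 = 20 ms
U = Ttrans / (Ttrans + RTT)
U = 5 / (5 + 20)
U = 5 / 25 = 0.2
U% = 20.00%

20.00


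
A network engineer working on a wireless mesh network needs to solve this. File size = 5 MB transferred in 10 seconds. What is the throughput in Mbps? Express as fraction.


Given: file = 5 MB, time = 10 s
File in Mb = 5 * 8 = 40 Mb
Throughput = 40 / 10 Mbps
Throughput = 4 Mbps

4


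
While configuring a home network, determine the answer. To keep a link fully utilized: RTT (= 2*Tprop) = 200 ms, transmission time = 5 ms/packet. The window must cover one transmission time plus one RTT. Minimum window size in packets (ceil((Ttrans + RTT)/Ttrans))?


Given: Ttrans = 5 ms, RTT = 200 ms (= 2 * Tprop, Tprop = 100 ms)
Time until first ACK returns = Ttrans + RTT = 5 + 200 = 205 ms
Need W * Ttrans >= Ttrans + RTT  ->  W >= (Ttrans + RTT) / Ttrans
(Ttrans + RTT) / Ttrans = 205 / 5 = 41
W_min = ceil(41) = 41

41


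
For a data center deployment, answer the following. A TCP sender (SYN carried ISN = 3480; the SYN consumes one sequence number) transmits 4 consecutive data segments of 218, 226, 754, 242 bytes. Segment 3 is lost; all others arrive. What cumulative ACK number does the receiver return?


SYN uses sequence number 3480; first data byte = ISN + 1 = 3481.
Segment 1: SEQ = 3481, len = 218 B, covers [3481, 3698]
Segment 2: SEQ = 3699, len = 226 B, covers [3699, 3924]
Segment 3: SEQ = 3925, len = 754 B, covers [3925, 4678] [LOST]
Segment 4: SEQ = 4679, len = 242 B, covers [4679, 4920]
In-order data received: bytes [3481, 3924] (segments 1..2).
Segment 3 missing -> gap begins at byte 3925; later segments buffered out of order.
Cumulative ACK = next expected in-order byte = 3481 + 218 + 226 = 3925

3925


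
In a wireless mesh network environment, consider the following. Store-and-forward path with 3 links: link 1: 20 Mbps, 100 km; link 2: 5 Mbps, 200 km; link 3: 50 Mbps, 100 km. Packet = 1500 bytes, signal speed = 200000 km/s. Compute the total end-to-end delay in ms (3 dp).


Packet = 1500 bytes = 12000 bits. Store-and-forward: sum (t_trans + t_prop) per link.
Link 1: t_trans = 12000/(20*10^6) s = 0.6000 ms; t_prop = 100/200000 s = 0.5000 ms; subtotal = 1.1000 ms
Link 2: t_trans = 12000/(5*10^6) s = 2.4000 ms; t_prop = 200/200000 s = 1.0000 ms; subtotal = 3.4000 ms
Link 3: t_trans = 12000/(50*10^6) s = 0.2400 ms; t_prop = 100/200000 s = 0.5000 ms; subtotal = 0.7400 ms
End-to-end = 1.1000 + 3.4000 + 0.7400 = 5.2400 ms -> 5.240 ms (3 dp)

5.240


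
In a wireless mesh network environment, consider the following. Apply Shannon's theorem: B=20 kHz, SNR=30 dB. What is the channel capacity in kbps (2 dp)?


Given: B = 20 kHz, SNR = 30 dB
SNR linear = 10^(30/10) = 1000
1 + SNR = 1001
log2(1001) = 9.9672262588
C = 20 * 1000 * 9.9672262588 = 199344.5252 bps
C = 199.344525 kbps -> 199.34 kbps (2 dp)

199.34


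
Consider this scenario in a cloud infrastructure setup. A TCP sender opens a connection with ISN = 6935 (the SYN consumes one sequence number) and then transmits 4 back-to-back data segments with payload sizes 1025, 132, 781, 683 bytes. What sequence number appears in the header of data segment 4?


The SYN occupies sequence number ISN = 6935, so the first data byte is ISN + 1 = 6936.
SEQ of data segment i = (ISN + 1) + sum of payload sizes of segments 1..i-1.
Segment 1: SEQ = 6936, payload = 1025 bytes
Segment 2: SEQ = 7961, payload = 132 bytes
Segment 3: SEQ = 8093, payload = 781 bytes
Segment 4: SEQ = 8874, payload = 683 bytes
SEQ of segment 4 = 6936 + 1025 + 132 + 781 = 8874

8874


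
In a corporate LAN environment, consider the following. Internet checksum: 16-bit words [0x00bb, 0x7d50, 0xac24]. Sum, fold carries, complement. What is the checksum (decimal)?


Given words: [0x00bb, 0x7d50, 0xac24]
Step 1: Sum all words
Raw sum = 187 + 32080 + 44068 = 76335
Step 2: Fold carry: (10799 + 1) = 10800
One's complement = ~10800 & 0xFFFF = 54735

54735


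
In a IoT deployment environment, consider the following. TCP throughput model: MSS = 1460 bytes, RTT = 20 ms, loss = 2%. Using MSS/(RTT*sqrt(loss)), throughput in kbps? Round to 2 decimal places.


Given: MSS = 1460 bytes, RTT = 20 ms, loss = 2%
RTT in seconds = 20 / 1000 = 0.02
Loss rate = 2% = 0.02
sqrt(loss) = sqrt(0.02) = 0.141421356237
Throughput (bytes/s) = 1460 / (0.02 * 0.141421356237) = 516187.9503
Throughput (kbps) = 516187.9503 * 8 / 1000 = 4129.503602 -> 4129.50 kbps (2 dp)

4129.50


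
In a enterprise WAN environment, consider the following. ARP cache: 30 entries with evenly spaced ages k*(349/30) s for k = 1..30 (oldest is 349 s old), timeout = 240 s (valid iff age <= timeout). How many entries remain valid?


Ages are k * 349/30 s for k = 1..30 (spacing = 11.6333 s).
Entry k is valid iff k * 349/30 <= 240 iff k <= 30 * 240 / 349 = 20.6304
n_valid = floor(20.6304) = 20
(n_stale = 30 - 20 = 10)

20


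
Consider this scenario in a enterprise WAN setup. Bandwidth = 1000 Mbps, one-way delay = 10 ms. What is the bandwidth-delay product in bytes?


Given: bandwidth = 1000 Mbps, delay = 10 ms
BDP in bits = 1000 * 10^6 * 10 / 1000
BDP in bits = 10000000
BDP in bytes = 10000000 / 8 = 1250000

1250000


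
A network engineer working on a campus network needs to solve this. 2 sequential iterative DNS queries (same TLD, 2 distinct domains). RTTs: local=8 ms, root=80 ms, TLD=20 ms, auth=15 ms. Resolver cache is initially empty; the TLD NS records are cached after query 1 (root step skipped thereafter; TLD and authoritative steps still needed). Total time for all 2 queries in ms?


Lookup 1 (cold cache): local + root + TLD + auth = 8 + 80 + 20 + 15 = 123 ms
Lookups 2..2 (TLD NS cached -> skip root; new domain -> still ask TLD and auth): local + TLD + auth = 8 + 20 + 15 = 43 ms each
Remaining 1 lookups: 1 * 43 = 43 ms
Total = 123 + 43 = 166 ms

166


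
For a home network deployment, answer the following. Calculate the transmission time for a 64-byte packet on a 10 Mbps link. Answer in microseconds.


Given: packet = 64 bytes, bandwidth = 10 Mbps
Packet in bits = 64 * 8 = 512 bits
Bandwidth = 10 * 10^6 = 10000000 bps
Time = 512 / 10000000 seconds
Time in us = 512 * 10^6 / 10000000 = 51.2

51.2


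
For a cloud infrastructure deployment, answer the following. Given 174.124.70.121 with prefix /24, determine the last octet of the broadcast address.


Given: IP = 174.124.70.121, prefix = /24
Host bits = 32 - 24 = 8
Network last octet = 121 AND mask = 0
Host part size = 2^8 - 1 = 255
Broadcast last octet = 0 OR 255 = 255

255


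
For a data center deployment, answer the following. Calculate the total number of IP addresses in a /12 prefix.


Given: CIDR prefix /12
Host bits = 32 - 12 = 20
Total addresses = 2^20 = 1048576

1048576


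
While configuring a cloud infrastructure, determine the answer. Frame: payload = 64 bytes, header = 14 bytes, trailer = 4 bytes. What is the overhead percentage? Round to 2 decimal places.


Given: payload = 64 B, header = 14 B, trailer = 4 B
Overhead bytes = header + trailer = 14 + 4 = 18
Total frame = payload + overhead = 64 + 18 = 82
Overhead % = 18 / 82 * 100 = 21.9512% -> 21.95% (2 dp)

21.95


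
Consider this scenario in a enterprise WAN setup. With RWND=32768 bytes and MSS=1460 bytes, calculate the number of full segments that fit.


Given: RWND = 32768 bytes, MSS = 1460 bytes
Full segments = floor(RWND / MSS)
Full segments = floor(32768 / 1460)
Full segments = floor(22.4438) = 22

22


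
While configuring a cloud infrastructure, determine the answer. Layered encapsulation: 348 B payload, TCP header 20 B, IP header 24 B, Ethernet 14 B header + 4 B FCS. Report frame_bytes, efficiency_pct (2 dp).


TCP segment = 348 + 20 = 368 B
IP packet = 368 + 24 = 392 B
Ethernet frame = 392 + 14 + 4 = 410 B
Efficiency = app / frame = 348 / 410 = 0.848780 = 84.8780% -> 84.88% (2 dp)

410, 84.88


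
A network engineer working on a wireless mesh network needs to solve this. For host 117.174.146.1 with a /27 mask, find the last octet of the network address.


Given: IP = 117.174.146.1, prefix = /27
Subnet mask = 255.255.255.224
Last octet of IP: 1
Last octet of mask: 224
Network last octet = 1 AND 224 = 0

0


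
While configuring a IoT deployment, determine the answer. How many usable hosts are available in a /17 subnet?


Given: subnet mask /17
Host bits = 32 - 17 = 15
Total addresses = 2^15 = 32768
Usable hosts = 32768 - 2 (network + broadcast) = 32766

32766


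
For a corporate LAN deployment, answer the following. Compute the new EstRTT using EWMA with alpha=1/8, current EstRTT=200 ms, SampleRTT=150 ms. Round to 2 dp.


Given: EstRTT = 200 ms, SampleRTT = 150 ms, alpha = 1/8
New EstRTT = (1 - alpha) * EstRTT + alpha * SampleRTT
(7/8) * 200 = 175
(1/8) * 150 = 18.75
New EstRTT = 175 + 18.75 = 193.75 ms -> 193.75 ms (2 dp)

193.75


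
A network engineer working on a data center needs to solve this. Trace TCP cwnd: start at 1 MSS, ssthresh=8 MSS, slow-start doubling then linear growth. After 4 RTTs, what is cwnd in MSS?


RTT 0: cwnd = 1 MSS (initial)
RTT 1: cwnd = 2 MSS (slow start, doubled)
RTT 2: cwnd = 4 MSS (slow start, doubled)
RTT 3: cwnd = 8 MSS (slow start, doubled)
RTT 4: cwnd = 9 MSS (congestion avoidance, +1)

9


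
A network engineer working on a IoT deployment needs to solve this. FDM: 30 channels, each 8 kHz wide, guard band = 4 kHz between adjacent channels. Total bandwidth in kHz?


Given: 30 channels, 8 kHz each, guard = 4 kHz
Channel bandwidth = 30 * 8 = 240 kHz
Guard bands = 29 gaps * 4 kHz = 116 kHz
Total = 240 + 116 = 356 kHz

356


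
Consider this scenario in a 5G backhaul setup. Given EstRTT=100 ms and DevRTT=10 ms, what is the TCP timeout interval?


Given: EstRTT = 100 ms, DevRTT = 10 ms
Timeout = EstRTT + 4 * DevRTT
4 * DevRTT = 4 * 10 = 40
Timeout = 100 + 40 = 140 ms

140


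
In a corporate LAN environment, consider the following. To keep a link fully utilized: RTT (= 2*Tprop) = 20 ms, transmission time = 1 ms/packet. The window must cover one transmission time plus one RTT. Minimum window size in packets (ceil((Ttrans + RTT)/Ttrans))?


Given: Ttrans = 1 ms, RTT = 20 ms (= 2 * Tprop, Tprop = 10 ms)
Time until first ACK returns = Ttrans + RTT = 1 + 20 = 21 ms
Need W * Ttrans >= Ttrans + RTT  ->  W >= (Ttrans + RTT) / Ttrans
(Ttrans + RTT) / Ttrans = 21 / 1 = 21
W_min = ceil(21) = 21

21


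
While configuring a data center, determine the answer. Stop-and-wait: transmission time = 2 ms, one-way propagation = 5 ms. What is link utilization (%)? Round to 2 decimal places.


Given: Ttrans = 2 ms, Tprop = 5 ms
RTT = 2 * Tprop = 2 * 5 = 10 ms
U = Ttrans / (Ttrans + RTT)
U = 2 / (2 + 10)
U = 2 / 12 = 0.166667
U% = 16.67%

16.67


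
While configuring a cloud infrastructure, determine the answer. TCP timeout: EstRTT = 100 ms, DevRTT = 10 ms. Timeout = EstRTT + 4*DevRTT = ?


Given: EstRTT = 100 ms, DevRTT = 10 ms
Timeout = EstRTT + 4 * DevRTT
4 * DevRTT = 4 * 10 = 40
Timeout = 100 + 40 = 140 ms

140


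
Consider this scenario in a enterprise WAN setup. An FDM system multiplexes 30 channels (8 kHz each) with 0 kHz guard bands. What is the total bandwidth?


Given: 30 channels, 8 kHz each, guard = 0 kHz
Channel bandwidth = 30 * 8 = 240 kHz
Guard bands = 29 gaps * 0 kHz = 0 kHz
Total = 240 + 0 = 240 kHz

240


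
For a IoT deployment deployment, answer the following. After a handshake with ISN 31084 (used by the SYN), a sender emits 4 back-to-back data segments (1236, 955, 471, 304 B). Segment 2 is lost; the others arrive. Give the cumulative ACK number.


SYN uses sequence number 31084; first data byte = ISN + 1 = 31085.
Segment 1: SEQ = 31085, len = 1236 B, covers [31085, 32320]
Segment 2: SEQ = 32321, len = 955 B, covers [32321, 33275] [LOST]
Segment 3: SEQ = 33276, len = 471 B, covers [33276, 33746]
Segment 4: SEQ = 33747, len = 304 B, covers [33747, 34050]
In-order data received: bytes [31085, 32320] (segments 1..1).
Segment 2 missing -> gap begins at byte 32321; later segments buffered out of order.
Cumulative ACK = next expected in-order byte = 31085 + 1236 = 32321

32321


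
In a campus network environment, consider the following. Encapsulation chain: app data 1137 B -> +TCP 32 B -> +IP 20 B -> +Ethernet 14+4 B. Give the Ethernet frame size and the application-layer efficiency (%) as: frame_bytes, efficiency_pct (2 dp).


TCP segment = 1137 + 32 = 1169 B
IP packet = 1169 + 20 = 1189 B
Ethernet frame = 1189 + 14 + 4 = 1207 B
Efficiency = app / frame = 1137 / 1207 = 0.942005 = 94.2005% -> 94.20% (2 dp)

1207, 94.20


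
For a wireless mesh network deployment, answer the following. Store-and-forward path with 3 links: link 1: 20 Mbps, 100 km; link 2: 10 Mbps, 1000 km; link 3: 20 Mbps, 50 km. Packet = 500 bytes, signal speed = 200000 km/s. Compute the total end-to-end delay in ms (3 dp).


Packet = 500 bytes = 4000 bits. Store-and-forward: sum (t_trans + t_prop) per link.
Link 1: t_trans = 4000/(20*10^6) s = 0.2000 ms; t_prop = 100/200000 s = 0.5000 ms; subtotal = 0.7000 ms
Link 2: t_trans = 4000/(10*10^6) s = 0.4000 ms; t_prop = 1000/200000 s = 5.0000 ms; subtotal = 5.4000 ms
Link 3: t_trans = 4000/(20*10^6) s = 0.2000 ms; t_prop = 50/200000 s = 0.2500 ms; subtotal = 0.4500 ms
End-to-end = 0.7000 + 5.4000 + 0.4500 = 6.5500 ms -> 6.550 ms (3 dp)

6.550


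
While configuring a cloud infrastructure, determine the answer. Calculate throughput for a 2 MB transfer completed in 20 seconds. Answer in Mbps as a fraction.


Given: file = 2 MB, time = 20 s
File in Mb = 2 * 8 = 16 Mb
Throughput = 16 / 20 Mbps
Throughput = 4/5 Mbps

4/5


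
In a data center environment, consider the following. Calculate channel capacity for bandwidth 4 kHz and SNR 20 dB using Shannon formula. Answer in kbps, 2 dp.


Given: B = 4 kHz, SNR = 20 dB
SNR linear = 10^(20/10) = 100
1 + SNR = 101
log2(101) = 6.6582114828
C = 4 * 1000 * 6.6582114828 = 26632.8459 bps
C = 26.632846 kbps -> 26.63 kbps (2 dp)

26.63


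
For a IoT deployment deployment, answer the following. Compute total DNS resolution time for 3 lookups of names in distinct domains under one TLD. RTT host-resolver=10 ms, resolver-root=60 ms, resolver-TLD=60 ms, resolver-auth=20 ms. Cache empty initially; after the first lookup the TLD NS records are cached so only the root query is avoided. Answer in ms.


Lookup 1 (cold cache): local + root + TLD + auth = 10 + 60 + 60 + 20 = 150 ms
Lookups 2..3 (TLD NS cached -> skip root; new domain -> still ask TLD and auth): local + TLD + auth = 10 + 60 + 20 = 90 ms each
Remaining 2 lookups: 2 * 90 = 180 ms
Total = 150 + 180 = 330 ms

330


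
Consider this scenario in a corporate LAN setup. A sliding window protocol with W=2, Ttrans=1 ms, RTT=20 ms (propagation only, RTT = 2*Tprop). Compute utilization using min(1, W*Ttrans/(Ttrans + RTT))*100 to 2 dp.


Given: W = 2, Ttrans = 1 ms, RTT = 20 ms (= 2 * Tprop, Tprop = 10 ms)
Cycle time = Ttrans + RTT = 1 + 20 = 21 ms (first packet sent until its ACK returns)
W * Ttrans = 2 * 1 = 2 ms of sending per cycle
W * Ttrans / (Ttrans + RTT) = 2 / 21 = 0.095238
U = min(1, 0.095238) = 0.095238
U% = 9.52%

9.52


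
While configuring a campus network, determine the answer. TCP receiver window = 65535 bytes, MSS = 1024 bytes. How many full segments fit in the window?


Given: RWND = 65535 bytes, MSS = 1024 bytes
Full segments = floor(RWND / MSS)
Full segments = floor(65535 / 1024)
Full segments = floor(63.999) = 63

63


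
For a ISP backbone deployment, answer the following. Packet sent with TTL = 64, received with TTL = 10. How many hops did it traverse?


Given: initial TTL = 64, received TTL = 10
Hops = initial TTL - received TTL
Hops = 64 - 10 = 54

54


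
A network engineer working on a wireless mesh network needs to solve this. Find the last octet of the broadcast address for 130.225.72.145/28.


Given: IP = 130.225.72.145, prefix = /28
Host bits = 32 - 28 = 4
Network last octet = 145 AND mask = 144
Host part size = 2^4 - 1 = 15
Broadcast last octet = 144 OR 15 = 159

159


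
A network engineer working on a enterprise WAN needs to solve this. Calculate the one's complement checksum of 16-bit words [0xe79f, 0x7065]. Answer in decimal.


Given words: [0xe79f, 0x7065]
Step 1: Sum all words
Raw sum = 59295 + 28773 = 88068
Step 2: Fold carry: (22532 + 1) = 22533
One's complement = ~22533 & 0xFFFF = 43002

43002


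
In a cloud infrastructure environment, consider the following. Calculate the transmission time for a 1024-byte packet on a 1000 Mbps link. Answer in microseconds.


Given: packet = 1024 bytes, bandwidth = 1000 Mbps
Packet in bits = 1024 * 8 = 8192 bits
Bandwidth = 1000 * 10^6 = 1000000000 bps
Time = 8192 / 1000000000 seconds
Time in us = 8192 * 10^6 / 1000000000 = 8.192

8.192


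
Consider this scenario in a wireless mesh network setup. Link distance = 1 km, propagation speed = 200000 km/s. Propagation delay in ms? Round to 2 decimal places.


Given: distance = 1 km, speed = 200000 km/s
Delay = distance / speed = 1 / 200000 seconds
Delay in ms = 1 * 1000 / 200000
Delay = 0.0050 ms
Rounded to 2 dp = 0.01 ms

0.01


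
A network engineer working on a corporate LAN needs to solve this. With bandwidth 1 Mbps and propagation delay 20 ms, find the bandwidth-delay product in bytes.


Given: bandwidth = 1 Mbps, delay = 20 ms
BDP in bits = 1 * 10^6 * 20 / 1000
BDP in bits = 20000
BDP in bytes = 20000 / 8 = 2500

2500


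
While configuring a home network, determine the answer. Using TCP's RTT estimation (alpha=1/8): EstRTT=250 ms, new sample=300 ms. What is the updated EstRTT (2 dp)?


Given: EstRTT = 250 ms, SampleRTT = 300 ms, alpha = 1/8
New EstRTT = (1 - alpha) * EstRTT + alpha * SampleRTT
(7/8) * 250 = 218.75
(1/8) * 300 = 37.5
New EstRTT = 218.75 + 37.5 = 256.25 ms -> 256.25 ms (2 dp)

256.25


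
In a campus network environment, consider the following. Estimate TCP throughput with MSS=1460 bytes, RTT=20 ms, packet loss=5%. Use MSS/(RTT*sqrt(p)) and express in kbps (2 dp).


Given: MSS = 1460 bytes, RTT = 20 ms, loss = 5%
RTT in seconds = 20 / 1000 = 0.02
Loss rate = 5% = 0.05
sqrt(loss) = sqrt(0.05) = 0.223606797750
Throughput (bytes/s) = 1460 / (0.02 * 0.223606797750) = 326465.9247
Throughput (kbps) = 326465.9247 * 8 / 1000 = 2611.727398 -> 2611.73 kbps (2 dp)

2611.73


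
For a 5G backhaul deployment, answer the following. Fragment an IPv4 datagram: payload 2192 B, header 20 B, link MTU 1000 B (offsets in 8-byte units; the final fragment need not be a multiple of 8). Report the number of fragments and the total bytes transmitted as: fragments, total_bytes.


Max data per non-final fragment = floor((MTU - header)/8)*8 = floor((1000 - 20)/8)*8 = floor(980/8)*8 = 976 B
Final fragment needs no 8-byte alignment: it can carry up to MTU - header = 980 B
Non-final fragments needed = ceil((payload - 980) / 976) = ceil(1212/976) = ceil(1.2418) = 2
Number of fragments = 2 + 1 = 3
Fragment sizes (data): 2 * 976 B + 240 B (last, 240 <= 980 OK)
Total bytes sent = payload + n_frags * header = 2192 + 3*20 = 2192 + 60 = 2252 B

3, 2252


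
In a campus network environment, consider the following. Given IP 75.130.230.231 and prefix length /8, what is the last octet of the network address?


Given: IP = 75.130.230.231, prefix = /8
Subnet mask = 255.0.0.0
Last octet of IP: 231
Last octet of mask: 0
Network last octet = 231 AND 0 = 0

0


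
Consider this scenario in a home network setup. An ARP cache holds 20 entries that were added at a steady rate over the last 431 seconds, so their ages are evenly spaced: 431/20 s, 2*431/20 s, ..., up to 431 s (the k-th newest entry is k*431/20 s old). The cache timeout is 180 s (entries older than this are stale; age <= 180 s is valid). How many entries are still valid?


Ages are k * 431/20 s for k = 1..20 (spacing = 21.5500 s).
Entry k is valid iff k * 431/20 <= 180 iff k <= 20 * 180 / 431 = 8.3527
n_valid = floor(8.3527) = 8
(n_stale = 20 - 8 = 12)

8


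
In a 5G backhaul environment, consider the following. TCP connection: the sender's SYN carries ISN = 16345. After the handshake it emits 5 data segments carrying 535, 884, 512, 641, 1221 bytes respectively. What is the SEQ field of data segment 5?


The SYN occupies sequence number ISN = 16345, so the first data byte is ISN + 1 = 16346.
SEQ of data segment i = (ISN + 1) + sum of payload sizes of segments 1..i-1.
Segment 1: SEQ = 16346, payload = 535 bytes
Segment 2: SEQ = 16881, payload = 884 bytes
Segment 3: SEQ = 17765, payload = 512 bytes
Segment 4: SEQ = 18277, payload = 641 bytes
Segment 5: SEQ = 18918, payload = 1221 bytes
SEQ of segment 5 = 16346 + 535 + 884 + 512 + 641 = 18918

18918


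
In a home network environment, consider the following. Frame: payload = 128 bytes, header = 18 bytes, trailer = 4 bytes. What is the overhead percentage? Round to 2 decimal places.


Given: payload = 128 B, header = 18 B, trailer = 4 B
Overhead bytes = header + trailer = 18 + 4 = 22
Total frame = payload + overhead = 128 + 22 = 150
Overhead % = 22 / 150 * 100 = 14.6667% -> 14.67% (2 dp)

14.67


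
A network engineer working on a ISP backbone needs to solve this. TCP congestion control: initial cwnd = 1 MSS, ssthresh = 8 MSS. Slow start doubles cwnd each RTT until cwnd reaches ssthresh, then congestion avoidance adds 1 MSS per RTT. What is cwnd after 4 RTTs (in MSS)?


RTT 0: cwnd = 1 MSS (initial)
RTT 1: cwnd = 2 MSS (slow start, doubled)
RTT 2: cwnd = 4 MSS (slow start, doubled)
RTT 3: cwnd = 8 MSS (slow start, doubled)
RTT 4: cwnd = 9 MSS (congestion avoidance, +1)

9


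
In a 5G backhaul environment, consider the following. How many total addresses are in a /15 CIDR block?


Given: CIDR prefix /15
Host bits = 32 - 15 = 17
Total addresses = 2^17 = 131072

131072


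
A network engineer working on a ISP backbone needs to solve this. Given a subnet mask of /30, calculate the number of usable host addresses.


Given: subnet mask /30
Host bits = 32 - 30 = 2
Total addresses = 2^2 = 4
Usable hosts = 4 - 2 (network + broadcast) = 2

2


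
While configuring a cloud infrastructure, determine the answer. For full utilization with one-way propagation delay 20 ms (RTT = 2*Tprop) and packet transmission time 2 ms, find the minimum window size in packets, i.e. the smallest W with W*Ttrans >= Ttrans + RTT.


Given: Ttrans = 2 ms, RTT = 40 ms (= 2 * Tprop, Tprop = 20 ms)
Time until first ACK returns = Ttrans + RTT = 2 + 40 = 42 ms
Need W * Ttrans >= Ttrans + RTT  ->  W >= (Ttrans + RTT) / Ttrans
(Ttrans + RTT) / Ttrans = 42 / 2 = 21
W_min = ceil(21) = 21

21


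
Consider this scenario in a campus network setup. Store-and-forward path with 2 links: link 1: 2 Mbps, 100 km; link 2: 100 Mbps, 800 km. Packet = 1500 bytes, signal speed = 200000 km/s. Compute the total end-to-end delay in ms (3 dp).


Packet = 1500 bytes = 12000 bits. Store-and-forward: sum (t_trans + t_prop) per link.
Link 1: t_trans = 12000/(2*10^6) s = 6.0000 ms; t_prop = 100/200000 s = 0.5000 ms; subtotal = 6.5000 ms
Link 2: t_trans = 12000/(100*10^6) s = 0.1200 ms; t_prop = 800/200000 s = 4.0000 ms; subtotal = 4.1200 ms
End-to-end = 6.5000 + 4.1200 = 10.6200 ms -> 10.620 ms (3 dp)

10.620


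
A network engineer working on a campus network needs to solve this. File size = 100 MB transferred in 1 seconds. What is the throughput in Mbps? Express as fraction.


Given: file = 100 MB, time = 1 s
File in Mb = 100 * 8 = 800 Mb
Throughput = 800 / 1 Mbps
Throughput = 800 Mbps

800


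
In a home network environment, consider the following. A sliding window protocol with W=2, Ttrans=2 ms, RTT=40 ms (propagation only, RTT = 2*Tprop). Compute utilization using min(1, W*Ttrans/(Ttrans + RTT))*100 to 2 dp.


Given: W = 2, Ttrans = 2 ms, RTT = 40 ms (= 2 * Tprop, Tprop = 20 ms)
Cycle time = Ttrans + RTT = 2 + 40 = 42 ms (first packet sent until its ACK returns)
W * Ttrans = 2 * 2 = 4 ms of sending per cycle
W * Ttrans / (Ttrans + RTT) = 4 / 42 = 0.095238
U = min(1, 0.095238) = 0.095238
U% = 9.52%

9.52


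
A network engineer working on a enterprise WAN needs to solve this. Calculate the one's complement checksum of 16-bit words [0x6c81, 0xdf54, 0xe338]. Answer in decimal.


Given words: [0x6c81, 0xdf54, 0xe338]
Step 1: Sum all words
Raw sum = 27777 + 57172 + 58168 = 143117
Step 2: Fold carry: (12045 + 2) = 12047
One's complement = ~12047 & 0xFFFF = 53488

53488


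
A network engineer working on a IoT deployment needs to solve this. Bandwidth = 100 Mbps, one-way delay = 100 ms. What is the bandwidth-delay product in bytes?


Given: bandwidth = 100 Mbps, delay = 100 ms
BDP in bits = 100 * 10^6 * 100 / 1000
BDP in bits = 10000000
BDP in bytes = 10000000 / 8 = 1250000

1250000


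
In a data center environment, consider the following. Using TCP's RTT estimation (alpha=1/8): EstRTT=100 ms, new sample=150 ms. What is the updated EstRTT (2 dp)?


Given: EstRTT = 100 ms, SampleRTT = 150 ms, alpha = 1/8
New EstRTT = (1 - alpha) * EstRTT + alpha * SampleRTT
(7/8) * 100 = 87.5
(1/8) * 150 = 18.75
New EstRTT = 87.5 + 18.75 = 106.25 ms -> 106.25 ms (2 dp)

106.25


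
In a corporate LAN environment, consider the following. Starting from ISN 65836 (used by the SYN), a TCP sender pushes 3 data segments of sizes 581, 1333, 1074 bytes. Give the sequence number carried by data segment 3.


The SYN occupies sequence number ISN = 65836, so the first data byte is ISN + 1 = 65837.
SEQ of data segment i = (ISN + 1) + sum of payload sizes of segments 1..i-1.
Segment 1: SEQ = 65837, payload = 581 bytes
Segment 2: SEQ = 66418, payload = 1333 bytes
Segment 3: SEQ = 67751, payload = 1074 bytes
SEQ of segment 3 = 65837 + 581 + 1333 = 67751

67751


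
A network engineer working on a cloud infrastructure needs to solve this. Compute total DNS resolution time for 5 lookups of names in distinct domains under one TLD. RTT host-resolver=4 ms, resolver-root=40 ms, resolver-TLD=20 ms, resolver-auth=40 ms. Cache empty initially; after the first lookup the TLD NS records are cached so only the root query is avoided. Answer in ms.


Lookup 1 (cold cache): local + root + TLD + auth = 4 + 40 + 20 + 40 = 104 ms
Lookups 2..5 (TLD NS cached -> skip root; new domain -> still ask TLD and auth): local + TLD + auth = 4 + 20 + 40 = 64 ms each
Remaining 4 lookups: 4 * 64 = 256 ms
Total = 104 + 256 = 360 ms

360


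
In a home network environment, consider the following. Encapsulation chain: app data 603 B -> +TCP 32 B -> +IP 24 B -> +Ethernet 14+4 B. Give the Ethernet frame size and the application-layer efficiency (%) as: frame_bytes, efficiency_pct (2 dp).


TCP segment = 603 + 32 = 635 B
IP packet = 635 + 24 = 659 B
Ethernet frame = 659 + 14 + 4 = 677 B
Efficiency = app / frame = 603 / 677 = 0.890694 = 89.0694% -> 89.07% (2 dp)

677, 89.07


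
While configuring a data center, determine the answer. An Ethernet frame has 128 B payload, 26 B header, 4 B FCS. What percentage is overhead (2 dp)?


Given: payload = 128 B, header = 26 B, trailer = 4 B
Overhead bytes = header + trailer = 26 + 4 = 30
Total frame = payload + overhead = 128 + 30 = 158
Overhead % = 30 / 158 * 100 = 18.9873% -> 18.99% (2 dp)

18.99


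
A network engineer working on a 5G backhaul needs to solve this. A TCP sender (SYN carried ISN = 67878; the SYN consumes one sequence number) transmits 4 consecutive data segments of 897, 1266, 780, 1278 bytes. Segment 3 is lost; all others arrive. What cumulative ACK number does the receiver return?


SYN uses sequence number 67878; first data byte = ISN + 1 = 67879.
Segment 1: SEQ = 67879, len = 897 B, covers [67879, 68775]
Segment 2: SEQ = 68776, len = 1266 B, covers [68776, 70041]
Segment 3: SEQ = 70042, len = 780 B, covers [70042, 70821] [LOST]
Segment 4: SEQ = 70822, len = 1278 B, covers [70822, 72099]
In-order data received: bytes [67879, 70041] (segments 1..2).
Segment 3 missing -> gap begins at byte 70042; later segments buffered out of order.
Cumulative ACK = next expected in-order byte = 67879 + 897 + 1266 = 70042

70042


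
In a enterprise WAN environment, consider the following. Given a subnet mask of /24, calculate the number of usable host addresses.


Given: subnet mask /24
Host bits = 32 - 24 = 8
Total addresses = 2^8 = 256
Usable hosts = 256 - 2 (network + broadcast) = 254

254


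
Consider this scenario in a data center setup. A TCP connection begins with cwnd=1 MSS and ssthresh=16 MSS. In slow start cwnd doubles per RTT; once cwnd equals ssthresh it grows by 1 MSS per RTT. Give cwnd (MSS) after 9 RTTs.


RTT 0: cwnd = 1 MSS (initial)
RTT 1: cwnd = 2 MSS (slow start, doubled)
RTT 2: cwnd = 4 MSS (slow start, doubled)
RTT 3: cwnd = 8 MSS (slow start, doubled)
RTT 4: cwnd = 16 MSS (slow start, doubled)
RTT 5: cwnd = 17 MSS (congestion avoidance, +1)
RTT 6: cwnd = 18 MSS (congestion avoidance, +1)
RTT 7: cwnd = 19 MSS (congestion avoidance, +1)
RTT 8: cwnd = 20 MSS (congestion avoidance, +1)
RTT 9: cwnd = 21 MSS (congestion avoidance, +1)

21
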